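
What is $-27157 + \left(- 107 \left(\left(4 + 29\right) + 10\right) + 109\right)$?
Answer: $-31649$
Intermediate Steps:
$-27157 + \left(- 107 \left(\left(4 + 29\right) + 10\right) + 109\right) = -27157 + \left(- 107 \left(33 + 10\right) + 109\right) = -27157 + \left(\left(-107\right) 43 + 109\right) = -27157 + \left(-4601 + 109\right) = -27157 - 4492 = -31649$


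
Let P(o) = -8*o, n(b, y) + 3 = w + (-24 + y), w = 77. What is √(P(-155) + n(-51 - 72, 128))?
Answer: √1418 ≈ 37.656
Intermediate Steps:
n(b, y) = 50 + y (n(b, y) = -3 + (77 + (-24 + y)) = -3 + (53 + y) = 50 + y)
√(P(-155) + n(-51 - 72, 128)) = √(-8*(-155) + (50 + 128)) = √(1240 + 178) = √1418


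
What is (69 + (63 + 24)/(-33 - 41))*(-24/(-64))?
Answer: 15057/592 ≈ 25.434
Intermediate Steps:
(69 + (63 + 24)/(-33 - 41))*(-24/(-64)) = (69 + 87/(-74))*(-24*(-1/64)) = (69 + 87*(-1/74))*(3/8) = (69 - 87/74)*(3/8) = (5019/74)*(3/8) = 15057/592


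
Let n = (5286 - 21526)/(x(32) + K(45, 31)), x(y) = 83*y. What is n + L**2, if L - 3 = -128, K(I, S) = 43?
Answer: 42155635/2699 ≈ 15619.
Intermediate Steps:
L = -125 (L = 3 - 128 = -125)
n = -16240/2699 (n = (5286 - 21526)/(83*32 + 43) = -16240/(2656 + 43) = -16240/2699 ≈ -6.0170)
n + L**2 = -16240/2699 + (-125)**2 = -16240/2699 + 15625 = 42155635/2699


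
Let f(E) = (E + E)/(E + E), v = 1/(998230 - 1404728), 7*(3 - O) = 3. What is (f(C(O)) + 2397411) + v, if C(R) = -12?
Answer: 974543183175/406498 ≈ 2.3974e+6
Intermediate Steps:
O = 18/7 (O = 3 - ⅐*3 = 3 - 3/7 = 18/7 ≈ 2.5714)
v = -1/406498 (v = 1/(-406498) = -1/406498 ≈ -2.4600e-6)
f(E) = 1 (f(E) = (2*E)/((2*E)) = (2*E)*(1/(2*E)) = 1)
(f(C(O)) + 2397411) + v = (1 + 2397411) - 1/406498 = 2397412 - 1/406498 = 974543183175/406498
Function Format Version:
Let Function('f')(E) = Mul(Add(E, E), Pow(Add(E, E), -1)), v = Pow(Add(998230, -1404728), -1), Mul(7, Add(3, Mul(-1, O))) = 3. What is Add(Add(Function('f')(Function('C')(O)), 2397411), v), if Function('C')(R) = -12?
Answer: Rational(974543183175, 406498) ≈ 2.3974e+6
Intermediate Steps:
O = Rational(18, 7) (O = Add(3, Mul(Rational(-1, 7), 3)) = Add(3, Rational(-3, 7)) = Rational(18, 7) ≈ 2.5714)
v = Rational(-1, 406498) (v = Pow(-406498, -1) = Rational(-1, 406498) ≈ -2.4600e-6)
Function('f')(E) = 1 (Function('f')(E) = Mul(Mul(2, E), Pow(Mul(2, E), -1)) = Mul(Mul(2, E), Mul(Rational(1, 2), Pow(E, -1))) = 1)
Add(Add(Function('f')(Function('C')(O)), 2397411), v) = Add(Add(1, 2397411), Rational(-1, 406498)) = Add(2397412, Rational(-1, 406498)) = Rational(974543183175, 406498)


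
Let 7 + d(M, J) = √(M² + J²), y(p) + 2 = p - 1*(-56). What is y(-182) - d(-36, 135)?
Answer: -121 - 9*√241 ≈ -260.72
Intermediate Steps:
y(p) = 54 + p (y(p) = -2 + (p - 1*(-56)) = -2 + (p + 56) = -2 + (56 + p) = 54 + p)
d(M, J) = -7 + √(J² + M²) (d(M, J) = -7 + √(M² + J²) = -7 + √(J² + M²))
y(-182) - d(-36, 135) = (54 - 182) - (-7 + √(135² + (-36)²)) = -128 - (-7 + √(18225 + 1296)) = -128 - (-7 + √19521) = -128 - (-7 + 9*√241) = -128 + (7 - 9*√241) = -121 - 9*√241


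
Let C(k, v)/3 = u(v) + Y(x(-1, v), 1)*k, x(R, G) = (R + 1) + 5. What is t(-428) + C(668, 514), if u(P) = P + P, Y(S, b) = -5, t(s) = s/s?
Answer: -6935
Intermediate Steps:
t(s) = 1
x(R, G) = 6 + R (x(R, G) = (1 + R) + 5 = 6 + R)
u(P) = 2*P
C(k, v) = -15*k + 6*v (C(k, v) = 3*(2*v - 5*k) = 3*(-5*k + 2*v) = -15*k + 6*v)
t(-428) + C(668, 514) = 1 + (-15*668 + 6*514) = 1 + (-10020 + 3084) = 1 - 6936 = -6935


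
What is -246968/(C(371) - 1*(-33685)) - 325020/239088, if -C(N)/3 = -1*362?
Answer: -5862362967/692777404 ≈ -8.4621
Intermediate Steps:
C(N) = 1086 (C(N) = -(-3)*362 = -3*(-362) = 1086)
-246968/(C(371) - 1*(-33685)) - 325020/239088 = -246968/(1086 - 1*(-33685)) - 325020/239088 = -246968/(1086 + 33685) - 325020*1/239088 = -246968/34771 - 27085/19924 = -5862362967/692777404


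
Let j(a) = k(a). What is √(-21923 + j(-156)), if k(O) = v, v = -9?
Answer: 2*I*√5483 ≈ 148.09*I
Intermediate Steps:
k(O) = -9
j(a) = -9
√(-21923 + j(-156)) = √(-21923 - 9) = √(-21932) = 2*I*√5483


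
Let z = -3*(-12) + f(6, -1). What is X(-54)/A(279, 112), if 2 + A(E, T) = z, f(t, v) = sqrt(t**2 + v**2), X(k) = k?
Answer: -612/373 + 18*sqrt(37)/373 ≈ -1.3472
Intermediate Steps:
z = 36 + sqrt(37) (z = -3*(-12) + sqrt(6**2 + (-1)**2) = 36 + sqrt(36 + 1) = 36 + sqrt(37) ≈ 42.083)
A(E, T) = 34 + sqrt(37) (A(E, T) = -2 + (36 + sqrt(37)) = 34 + sqrt(37))
X(-54)/A(279, 112) = -54/(34 + sqrt(37))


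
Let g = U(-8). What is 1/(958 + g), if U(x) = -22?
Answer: 1/936 ≈ 0.0010684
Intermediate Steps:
g = -22
1/(958 + g) = 1/(958 - 22) = 1/936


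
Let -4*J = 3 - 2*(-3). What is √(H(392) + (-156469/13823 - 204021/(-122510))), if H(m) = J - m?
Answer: I*√2189627875539820015/73628510 ≈ 20.097*I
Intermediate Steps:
J = -9/4 (J = -(3 - 2*(-3))/4 = -(3 + 6)/4 = -¼*9 = -9/4 ≈ -2.2500)
H(m) = -9/4 - m
√(H(392) + (-156469/13823 - 204021/(-122510))) = √((-9/4 - 1*392) + (-156469/13823 - 204021/(-122510))) = √((-9/4 - 392) + (-156469*1/13823 - 204021*(-1/122510))) = √(-1577/4 + (-6803/601 + 204021/122510)) = √(-1577/4 - 710818909/73628510) = √(-59477717953/147257020) = I*√2189627875539820015/73628510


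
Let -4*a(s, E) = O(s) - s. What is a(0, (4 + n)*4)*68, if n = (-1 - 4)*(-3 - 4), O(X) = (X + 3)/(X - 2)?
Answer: 51/2 ≈ 25.500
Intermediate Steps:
O(X) = (3 + X)/(-2 + X)
n = 35 (n = -5*(-7) = 35)
a(s, E) = s/4 - (3 + s)/(4*(-2 + s)) (a(s, E) = -((3 + s)/(-2 + s) - s)/4 = -(-s + (3 + s)/(-2 + s))/4 = s/4 - (3 + s)/(4*(-2 + s)))
a(0, (4 + n)*4)*68 = ((-3 - 1*0 + 0*(-2 + 0))/(4*(-2 + 0)))*68 = ((1/4)*(-3 + 0 + 0*(-2))/(-2))*68 = ((1/4)*(-1/2)*(-3 + 0 + 0))*68 = ((1/4)*(-1/2)*(-3))*68 = (3/8)*68 = 51/2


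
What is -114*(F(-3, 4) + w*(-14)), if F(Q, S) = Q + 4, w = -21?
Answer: -33630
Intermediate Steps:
F(Q, S) = 4 + Q
-114*(F(-3, 4) + w*(-14)) = -114*((4 - 3) - 21*(-14)) = -114*(1 + 294) = -114*295 = -33630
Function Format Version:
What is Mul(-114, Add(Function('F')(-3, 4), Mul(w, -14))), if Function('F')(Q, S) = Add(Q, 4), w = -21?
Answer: -33630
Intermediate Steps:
Function('F')(Q, S) = Add(4, Q)
Mul(-114, Add(Function('F')(-3, 4), Mul(w, -14))) = Mul(-114, Add(Add(4, -3), Mul(-21, -14))) = Mul(-114, Add(1, 294)) = Mul(-114, 295) = -33630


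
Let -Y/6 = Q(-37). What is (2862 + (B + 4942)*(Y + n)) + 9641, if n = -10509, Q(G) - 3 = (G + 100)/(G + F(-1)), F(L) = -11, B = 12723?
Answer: -1486462721/8 ≈ -1.8581e+8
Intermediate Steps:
Q(G) = 3 + (100 + G)/(-11 + G) (Q(G) = 3 + (G + 100)/(G - 11) = 3 + (100 + G)/(-11 + G))
Y = -81/8 (Y = -6*(67 + 4*(-37))/(-11 - 37) = -6*(67 - 148)/(-48) = -(-1)*(-81)/8 = -6*27/16 = -81/8 ≈ -10.125)
(2862 + (B + 4942)*(Y + n)) + 9641 = (2862 + (12723 + 4942)*(-81/8 - 10509)) + 9641 = (2862 + 17665*(-84153/8)) + 9641 = (2862 - 1486562745/8) + 9641 = -1486539849/8 + 9641 = -1486462721/8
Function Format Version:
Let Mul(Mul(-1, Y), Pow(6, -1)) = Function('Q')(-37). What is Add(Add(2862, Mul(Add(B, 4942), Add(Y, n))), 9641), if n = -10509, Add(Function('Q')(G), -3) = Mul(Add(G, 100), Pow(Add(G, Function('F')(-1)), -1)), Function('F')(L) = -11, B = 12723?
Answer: Rational(-1486462721, 8) ≈ -1.8581e+8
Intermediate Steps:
Function('Q')(G) = Add(3, Mul(Pow(Add(-11, G), -1), Add(100, G))) (Function('Q')(G) = Add(3, Mul(Add(G, 100), Pow(Add(G, -11), -1))) = Add(3, Mul(Add(100, G), Pow(Add(-11, G), -1))) = Add(3, Mul(Pow(Add(-11, G), -1), Add(100, G))))
Y = Rational(-81, 8) (Y = Mul(-6, Mul(Pow(Add(-11, -37), -1), Add(67, Mul(4, -37)))) = Mul(-6, Mul(Pow(-48, -1), Add(67, -148))) = Mul(-6, Mul(Rational(-1, 48), -81)) = Mul(-6, Rational(27, 16)) = Rational(-81, 8) ≈ -10.125)
Add(Add(2862, Mul(Add(B, 4942), Add(Y, n))), 9641) = Add(Add(2862, Mul(Add(12723, 4942), Add(Rational(-81, 8), -10509))), 9641) = Add(Add(2862, Mul(17665, Rational(-84153, 8))), 9641) = Add(Add(2862, Rational(-1486562745, 8)), 9641) = Add(Rational(-1486539849, 8), 9641) = Rational(-1486462721, 8)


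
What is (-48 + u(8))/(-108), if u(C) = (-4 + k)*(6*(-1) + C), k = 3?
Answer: 25/54 ≈ 0.46296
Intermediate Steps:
u(C) = 6 - C (u(C) = (-4 + 3)*(6*(-1) + C) = -(-6 + C) = 6 - C)
(-48 + u(8))/(-108) = (-48 + (6 - 1*8))/(-108) = (-48 + (6 - 8))*(-1/108) = (-48 - 2)*(-1/108) = -50*(-1/108) = 25/54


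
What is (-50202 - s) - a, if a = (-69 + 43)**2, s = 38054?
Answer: -88932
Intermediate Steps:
a = 676 (a = (-26)**2 = 676)
(-50202 - s) - a = (-50202 - 1*38054) - 1*676 = (-50202 - 38054) - 676 = -88256 - 676 = -88932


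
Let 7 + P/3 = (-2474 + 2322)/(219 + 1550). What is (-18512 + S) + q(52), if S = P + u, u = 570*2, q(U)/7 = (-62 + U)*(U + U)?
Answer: -43646993/1769 ≈ -24673.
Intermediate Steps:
q(U) = 14*U*(-62 + U) (q(U) = 7*((-62 + U)*(U + U)) = 7*((-62 + U)*(2*U)) = 7*(2*U*(-62 + U)) = 14*U*(-62 + U))
u = 1140
P = -37605/1769 (P = -21 + 3*((-2474 + 2322)/(219 + 1550)) = -21 + 3*(-152/1769) = -21 - 456/1769 = -37605/1769 ≈ -21.258)
S = 1979055/1769 (S = -37605/1769 + 1140 = 1979055/1769 ≈ 1118.7)
(-18512 + S) + q(52) = (-18512 + 1979055/1769) + 14*52*(-62 + 52) = -30768673/1769 + 14*52*(-10) = -30768673/1769 - 7280 = -43646993/1769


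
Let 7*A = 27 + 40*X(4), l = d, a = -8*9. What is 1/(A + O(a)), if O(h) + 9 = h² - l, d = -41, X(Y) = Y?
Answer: 7/36699 ≈ 0.00019074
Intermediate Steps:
a = -72
l = -41
A = 187/7 (A = (27 + 40*4)/7 = (27 + 160)/7 = (⅐)*187 = 187/7 ≈ 26.714)
O(h) = 32 + h² (O(h) = -9 + (h² - 1*(-41)) = -9 + (h² + 41) = -9 + (41 + h²) = 32 + h²)
1/(A + O(a)) = 1/(187/7 + (32 + (-72)²)) = 1/(187/7 + (32 + 5184)) = 1/(187/7 + 5216) = 1/(36699/7) = 7/36699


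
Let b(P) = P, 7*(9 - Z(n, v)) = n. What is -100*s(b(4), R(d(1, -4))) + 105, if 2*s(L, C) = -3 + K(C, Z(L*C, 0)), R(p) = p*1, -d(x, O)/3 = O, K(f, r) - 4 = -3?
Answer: 205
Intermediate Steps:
Z(n, v) = 9 - n/7
K(f, r) = 1 (K(f, r) = 4 - 3 = 1)
d(x, O) = -3*O
R(p) = p
s(L, C) = -1 (s(L, C) = (-3 + 1)/2 = (½)*(-2) = -1)
-100*s(b(4), R(d(1, -4))) + 105 = -100*(-1) + 105 = 100 + 105 = 205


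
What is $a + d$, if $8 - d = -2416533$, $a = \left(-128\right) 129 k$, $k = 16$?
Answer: $2152349$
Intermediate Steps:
$a = -264192$ ($a = \left(-128\right) 129 \cdot 16 = \left(-16512\right) 16 = -264192$)
$d = 2416541$ ($d = 8 - -2416533 = 8 + 2416533 = 2416541$)
$a + d = -264192 + 2416541 = 2152349$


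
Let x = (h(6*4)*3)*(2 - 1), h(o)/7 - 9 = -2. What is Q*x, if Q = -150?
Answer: -22050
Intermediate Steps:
h(o) = 49 (h(o) = 63 + 7*(-2) = 63 - 14 = 49)
x = 147 (x = (49*3)*(2 - 1) = 147*1 = 147)
Q*x = -150*147 = -22050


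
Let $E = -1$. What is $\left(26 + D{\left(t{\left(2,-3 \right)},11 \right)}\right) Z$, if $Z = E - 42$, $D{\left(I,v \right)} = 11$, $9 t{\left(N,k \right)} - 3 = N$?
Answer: $-1591$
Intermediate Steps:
$t{\left(N,k \right)} = \frac{1}{3} + \frac{N}{9}$
$Z = -43$ ($Z = -1 - 42 = -43$)
$\left(26 + D{\left(t{\left(2,-3 \right)},11 \right)}\right) Z = \left(26 + 11\right) \left(-43\right) = 37 \left(-43\right) = -1591$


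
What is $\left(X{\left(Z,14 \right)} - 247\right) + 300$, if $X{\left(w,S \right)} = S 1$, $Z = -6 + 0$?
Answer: $67$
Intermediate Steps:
$Z = -6$
$X{\left(w,S \right)} = S$
$\left(X{\left(Z,14 \right)} - 247\right) + 300 = \left(14 - 247\right) + 300 = -233 + 300 = 67$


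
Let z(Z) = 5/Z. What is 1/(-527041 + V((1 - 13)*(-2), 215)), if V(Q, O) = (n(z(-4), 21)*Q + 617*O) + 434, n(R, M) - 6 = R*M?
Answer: -1/394438 ≈ -2.5353e-6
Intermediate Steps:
n(R, M) = 6 + M*R (n(R, M) = 6 + R*M = 6 + M*R)
V(Q, O) = 434 + 617*O - 81*Q/4 (V(Q, O) = ((6 + 21*(5/(-4)))*Q + 617*O) + 434 = ((6 + 21*(5*(-1/4)))*Q + 617*O) + 434 = ((6 + 21*(-5/4))*Q + 617*O) + 434 = ((6 - 105/4)*Q + 617*O) + 434 = (-81*Q/4 + 617*O) + 434 = (617*O - 81*Q/4) + 434 = 434 + 617*O - 81*Q/4)
1/(-527041 + V((1 - 13)*(-2), 215)) = 1/(-527041 + (434 + 617*215 - 81*(1 - 13)*(-2)/4)) = 1/(-527041 + (434 + 132655 - (-243)*(-2))) = 1/(-527041 + (434 + 132655 - 81/4*24)) = 1/(-527041 + (434 + 132655 - 486)) = 1/(-527041 + 132603) = 1/(-394438) = -1/394438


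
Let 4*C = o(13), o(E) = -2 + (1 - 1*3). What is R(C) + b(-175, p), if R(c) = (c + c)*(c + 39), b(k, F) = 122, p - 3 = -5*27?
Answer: 46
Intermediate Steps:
p = -132 (p = 3 - 5*27 = 3 - 135 = -132)
o(E) = -4 (o(E) = -2 + (1 - 3) = -2 - 2 = -4)
C = -1 (C = (1/4)*(-4) = -1)
R(c) = 2*c*(39 + c) (R(c) = (2*c)*(39 + c) = 2*c*(39 + c))
R(C) + b(-175, p) = 2*(-1)*(39 - 1) + 122 = 2*(-1)*38 + 122 = -76 + 122 = 46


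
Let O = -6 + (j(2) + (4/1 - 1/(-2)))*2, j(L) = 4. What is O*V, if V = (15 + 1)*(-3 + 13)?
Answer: 1760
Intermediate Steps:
O = 11 (O = -6 + (4 + (4/1 - 1/(-2)))*2 = -6 + (4 + (4*1 - 1*(-½)))*2 = -6 + (4 + (4 + ½))*2 = -6 + (4 + 9/2)*2 = -6 + (17/2)*2 = -6 + 17 = 11)
V = 160 (V = 16*10 = 160)
O*V = 11*160 = 1760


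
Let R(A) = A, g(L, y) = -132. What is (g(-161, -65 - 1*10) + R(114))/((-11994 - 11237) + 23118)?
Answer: 18/113 ≈ 0.15929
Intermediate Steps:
(g(-161, -65 - 1*10) + R(114))/((-11994 - 11237) + 23118) = (-132 + 114)/((-11994 - 11237) + 23118) = -18/(-23231 + 23118) = -18/(-113) = -18*(-1/113) = 18/113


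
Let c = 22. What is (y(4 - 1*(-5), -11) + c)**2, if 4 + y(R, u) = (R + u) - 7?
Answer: 81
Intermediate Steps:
y(R, u) = -11 + R + u (y(R, u) = -4 + ((R + u) - 7) = -4 + (-7 + R + u) = -11 + R + u)
(y(4 - 1*(-5), -11) + c)**2 = ((-11 + (4 - 1*(-5)) - 11) + 22)**2 = ((-11 + (4 + 5) - 11) + 22)**2 = ((-11 + 9 - 11) + 22)**2 = (-13 + 22)**2 = 9**2 = 81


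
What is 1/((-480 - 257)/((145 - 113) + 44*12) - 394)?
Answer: -560/221377 ≈ -0.0025296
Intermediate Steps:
1/((-480 - 257)/((145 - 113) + 44*12) - 394) = 1/(-737/(32 + 528) - 394) = 1/(-737/560 - 394) = 1/(-221377/560) = -560/221377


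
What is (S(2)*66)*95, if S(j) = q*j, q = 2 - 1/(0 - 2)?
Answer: 31350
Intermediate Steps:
q = 5/2 (q = 2 - 1/(-2) = 2 - 1*(-½) = 2 + ½ = 5/2 ≈ 2.5000)
S(j) = 5*j/2
(S(2)*66)*95 = (((5/2)*2)*66)*95 = (5*66)*95 = 330*95 = 31350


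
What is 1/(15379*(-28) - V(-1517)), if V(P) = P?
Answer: -1/429095 ≈ -2.3305e-6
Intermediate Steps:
1/(15379*(-28) - V(-1517)) = 1/(15379*(-28) - 1*(-1517)) = 1/(-430612 + 1517) = 1/(-429095) = -1/429095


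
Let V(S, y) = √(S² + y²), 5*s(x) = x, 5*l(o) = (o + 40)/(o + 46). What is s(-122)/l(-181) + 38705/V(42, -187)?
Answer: -5490/47 + 38705*√36733/36733 ≈ 85.139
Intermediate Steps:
l(o) = (40 + o)/(5*(46 + o)) (l(o) = ((o + 40)/(o + 46))/5 = ((40 + o)/(46 + o))/5 = (40 + o)/(5*(46 + o)))
s(x) = x/5
s(-122)/l(-181) + 38705/V(42, -187) = ((⅕)*(-122))/(((40 - 181)/(5*(46 - 181)))) + 38705/(√(42² + (-187)²)) = -122/(5*((⅕)*(-141)/(-135))) + 38705/(√(1764 + 34969)) = -122/(5*((⅕)*(-1/135)*(-141))) + 38705/(√36733) = -122/(5*47/225) + 38705*(√36733/36733) = -122/5*225/47 + 38705*√36733/36733 = -5490/47 + 38705*√36733/36733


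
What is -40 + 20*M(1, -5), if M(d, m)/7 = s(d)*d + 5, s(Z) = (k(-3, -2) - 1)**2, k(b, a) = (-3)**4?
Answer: 896660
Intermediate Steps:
k(b, a) = 81
s(Z) = 6400 (s(Z) = (81 - 1)**2 = 80**2 = 6400)
M(d, m) = 35 + 44800*d (M(d, m) = 7*(6400*d + 5) = 7*(5 + 6400*d) = 35 + 44800*d)
-40 + 20*M(1, -5) = -40 + 20*(35 + 44800*1) = -40 + 20*(35 + 44800) = -40 + 20*44835 = -40 + 896700 = 896660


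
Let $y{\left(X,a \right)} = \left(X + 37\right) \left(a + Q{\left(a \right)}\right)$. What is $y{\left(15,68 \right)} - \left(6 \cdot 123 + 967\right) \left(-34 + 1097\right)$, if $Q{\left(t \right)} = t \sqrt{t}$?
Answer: $-1808879 + 7072 \sqrt{17} \approx -1.7797 \cdot 10^{6}$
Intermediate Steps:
$Q{\left(t \right)} = t^{\frac{3}{2}}$
$y{\left(X,a \right)} = \left(37 + X\right) \left(a + a^{\frac{3}{2}}\right)$ ($y{\left(X,a \right)} = \left(X + 37\right) \left(a + a^{\frac{3}{2}}\right) = \left(37 + X\right) \left(a + a^{\frac{3}{2}}\right)$)
$y{\left(15,68 \right)} - \left(6 \cdot 123 + 967\right) \left(-34 + 1097\right) = \left(37 \cdot 68 + 37 \cdot 68^{\frac{3}{2}} + 15 \cdot 68 + 15 \cdot 68^{\frac{3}{2}}\right) - \left(6 \cdot 123 + 967\right) \left(-34 + 1097\right) = \left(2516 + 37 \cdot 136 \sqrt{17} + 1020 + 15 \cdot 136 \sqrt{17}\right) - \left(738 + 967\right) 1063 = \left(2516 + 5032 \sqrt{17} + 1020 + 2040 \sqrt{17}\right) - 1705 \cdot 1063 = \left(3536 + 7072 \sqrt{17}\right) - 1812415 = -1808879 + 7072 \sqrt{17}$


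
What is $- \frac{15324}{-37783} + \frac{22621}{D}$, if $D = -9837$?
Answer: $- \frac{703947055}{371671371} \approx -1.894$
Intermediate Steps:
$- \frac{15324}{-37783} + \frac{22621}{D} = - \frac{15324}{-37783} + \frac{22621}{-9837} = \left(-15324\right) \left(- \frac{1}{37783}\right) + 22621 \left(- \frac{1}{9837}\right) = \frac{15324}{37783} - \frac{22621}{9837} = - \frac{703947055}{371671371}$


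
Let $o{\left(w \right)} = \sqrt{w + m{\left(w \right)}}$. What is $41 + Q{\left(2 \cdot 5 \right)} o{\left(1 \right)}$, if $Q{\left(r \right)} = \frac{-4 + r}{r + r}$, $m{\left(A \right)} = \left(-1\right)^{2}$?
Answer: $41 + \frac{3 \sqrt{2}}{10} \approx 41.424$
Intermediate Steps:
$m{\left(A \right)} = 1$
$o{\left(w \right)} = \sqrt{1 + w}$ ($o{\left(w \right)} = \sqrt{w + 1} = \sqrt{1 + w}$)
$Q{\left(r \right)} = \frac{-4 + r}{2 r}$
$41 + Q{\left(2 \cdot 5 \right)} o{\left(1 \right)} = 41 + \frac{-4 + 2 \cdot 5}{2 \cdot 2 \cdot 5} \sqrt{1 + 1} = 41 + \frac{-4 + 10}{2 \cdot 10} \sqrt{2} = 41 + \frac{1}{2} \cdot \frac{1}{10} \cdot 6 \sqrt{2} = 41 + \frac{3 \sqrt{2}}{10}$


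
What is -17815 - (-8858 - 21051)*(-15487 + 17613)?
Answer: 63568719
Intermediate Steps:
-17815 - (-8858 - 21051)*(-15487 + 17613) = -17815 - (-29909)*2126 = -17815 - 1*(-63586534) = -17815 + 63586534 = 63568719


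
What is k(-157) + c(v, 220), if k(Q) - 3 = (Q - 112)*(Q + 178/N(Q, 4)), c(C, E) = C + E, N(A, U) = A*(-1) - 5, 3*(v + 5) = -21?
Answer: 3201803/76 ≈ 42129.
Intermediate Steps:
v = -12 (v = -5 + (1/3)*(-21) = -5 - 7 = -12)
N(A, U) = -5 - A (N(A, U) = -A - 5 = -5 - A)
k(Q) = 3 + (-112 + Q)*(Q + 178/(-5 - Q)) (k(Q) = 3 + (Q - 112)*(Q + 178/(-5 - Q)) = 3 + (-112 + Q)*(Q + 178/(-5 - Q)))
k(-157) + c(v, 220) = (19951 + (-157)**3 - 735*(-157) - 107*(-157)**2)/(5 - 157) + (-12 + 220) = (19951 - 3869893 + 115395 - 107*24649)/(-152) + 208 = -(19951 - 3869893 + 115395 - 2637443)/152 + 208 = -1/152*(-6371990) + 208 = 3185995/76 + 208 = 3201803/76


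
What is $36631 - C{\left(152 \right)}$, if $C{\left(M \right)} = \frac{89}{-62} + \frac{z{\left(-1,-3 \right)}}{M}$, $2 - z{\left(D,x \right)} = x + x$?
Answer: $\frac{43152947}{1178} \approx 36632.0$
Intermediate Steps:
$z{\left(D,x \right)} = 2 - 2 x$ ($z{\left(D,x \right)} = 2 - \left(x + x\right) = 2 - 2 x$)
$C{\left(M \right)} = - \frac{89}{62} + \frac{8}{M}$ ($C{\left(M \right)} = \frac{89}{-62} + \frac{2 - -6}{M} = 89 \left(- \frac{1}{62}\right) + \frac{2 + 6}{M} = - \frac{89}{62} + \frac{8}{M}$)
$36631 - C{\left(152 \right)} = 36631 - \left(- \frac{89}{62} + \frac{8}{152}\right) = 36631 - \left(- \frac{89}{62} + 8 \cdot \frac{1}{152}\right) = 36631 - \left(- \frac{89}{62} + \frac{1}{19}\right) = 36631 - - \frac{1629}{1178} = 36631 + \frac{1629}{1178} = \frac{43152947}{1178}$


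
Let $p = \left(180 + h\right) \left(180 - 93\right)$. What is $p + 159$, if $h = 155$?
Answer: $29304$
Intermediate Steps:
$p = 29145$ ($p = \left(180 + 155\right) \left(180 - 93\right) = 335 \cdot 87 = 29145$)
$p + 159 = 29145 + 159 = 29304$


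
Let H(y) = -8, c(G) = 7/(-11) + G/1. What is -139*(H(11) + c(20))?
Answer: -17375/11 ≈ -1579.5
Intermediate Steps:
c(G) = -7/11 + G (c(G) = 7*(-1/11) + G*1 = -7/11 + G)
-139*(H(11) + c(20)) = -139*(-8 + (-7/11 + 20)) = -139*(-8 + 213/11) = -139*125/11 = -17375/11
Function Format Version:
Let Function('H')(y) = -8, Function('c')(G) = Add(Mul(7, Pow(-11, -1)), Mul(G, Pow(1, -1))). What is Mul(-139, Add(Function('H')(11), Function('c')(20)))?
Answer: Rational(-17375, 11) ≈ -1579.5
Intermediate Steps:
Function('c')(G) = Add(Rational(-7, 11), G) (Function('c')(G) = Add(Mul(7, Rational(-1, 11)), Mul(G, 1)) = Add(Rational(-7, 11), G))
Mul(-139, Add(Function('H')(11), Function('c')(20))) = Mul(-139, Add(-8, Add(Rational(-7, 11), 20))) = Mul(-139, Add(-8, Rational(213, 11))) = Mul(-139, Rational(125, 11)) = Rational(-17375, 11)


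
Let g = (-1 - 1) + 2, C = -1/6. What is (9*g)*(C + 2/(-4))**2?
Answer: 0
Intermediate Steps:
C = -1/6 (C = -1*1/6 = -1/6 ≈ -0.16667)
g = 0 (g = -2 + 2 = 0)
(9*g)*(C + 2/(-4))**2 = (9*0)*(-1/6 + 2/(-4))**2 = 0*(-1/6 + 2*(-1/4))**2 = 0*(-1/6 - 1/2)**2 = 0*(-2/3)**2 = 0*(4/9) = 0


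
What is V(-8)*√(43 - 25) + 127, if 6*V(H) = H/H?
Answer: 127 + √2/2 ≈ 127.71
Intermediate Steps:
V(H) = ⅙ (V(H) = (H/H)/6 = (⅙)*1 = ⅙)
V(-8)*√(43 - 25) + 127 = √(43 - 25)/6 + 127 = √18/6 + 127 = (3*√2)/6 + 127 = √2/2 + 127 = 127 + √2/2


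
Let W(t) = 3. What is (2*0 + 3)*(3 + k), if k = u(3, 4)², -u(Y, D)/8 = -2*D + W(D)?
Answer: 4809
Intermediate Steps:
u(Y, D) = -24 + 16*D (u(Y, D) = -8*(-2*D + 3) = -8*(3 - 2*D) = -24 + 16*D)
k = 1600 (k = (-24 + 16*4)² = (-24 + 64)² = 40² = 1600)
(2*0 + 3)*(3 + k) = (2*0 + 3)*(3 + 1600) = (0 + 3)*1603 = 3*1603 = 4809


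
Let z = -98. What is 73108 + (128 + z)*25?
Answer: 73858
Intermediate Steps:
73108 + (128 + z)*25 = 73108 + (128 - 98)*25 = 73108 + 30*25 = 73108 + 750 = 73858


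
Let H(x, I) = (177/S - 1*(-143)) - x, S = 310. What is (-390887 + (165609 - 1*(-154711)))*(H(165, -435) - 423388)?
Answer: 9262407285341/310 ≈ 2.9879e+10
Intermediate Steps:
H(x, I) = 44507/310 - x (H(x, I) = (177/310 - 1*(-143)) - x = (177*(1/310) + 143) - x = (177/310 + 143) - x = 44507/310 - x)
(-390887 + (165609 - 1*(-154711)))*(H(165, -435) - 423388) = (-390887 + (165609 - 1*(-154711)))*((44507/310 - 1*165) - 423388) = (-390887 + (165609 + 154711))*((44507/310 - 165) - 423388) = (-390887 + 320320)*(-6643/310 - 423388) = -70567*(-131256923/310) = 9262407285341/310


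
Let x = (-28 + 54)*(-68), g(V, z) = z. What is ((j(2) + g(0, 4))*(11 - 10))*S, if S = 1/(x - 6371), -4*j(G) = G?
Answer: -7/16278 ≈ -0.00043003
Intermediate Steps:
x = -1768 (x = 26*(-68) = -1768)
j(G) = -G/4
S = -1/8139 (S = 1/(-1768 - 6371) = 1/(-8139) = -1/8139 ≈ -0.00012287)
((j(2) + g(0, 4))*(11 - 10))*S = ((-¼*2 + 4)*(11 - 10))*(-1/8139) = ((-½ + 4)*1)*(-1/8139) = ((7/2)*1)*(-1/8139) = (7/2)*(-1/8139) = -7/16278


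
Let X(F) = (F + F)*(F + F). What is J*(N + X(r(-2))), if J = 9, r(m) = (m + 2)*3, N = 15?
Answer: 135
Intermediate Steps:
r(m) = 6 + 3*m (r(m) = (2 + m)*3 = 6 + 3*m)
X(F) = 4*F**2 (X(F) = (2*F)*(2*F) = 4*F**2)
J*(N + X(r(-2))) = 9*(15 + 4*(6 + 3*(-2))**2) = 9*(15 + 4*(6 - 6)**2) = 9*(15 + 4*0**2) = 9*(15 + 4*0) = 9*(15 + 0) = 9*15 = 135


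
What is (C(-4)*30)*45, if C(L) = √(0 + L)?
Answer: 2700*I ≈ 2700.0*I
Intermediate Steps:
C(L) = √L
(C(-4)*30)*45 = (√(-4)*30)*45 = ((2*I)*30)*45 = (60*I)*45 = 2700*I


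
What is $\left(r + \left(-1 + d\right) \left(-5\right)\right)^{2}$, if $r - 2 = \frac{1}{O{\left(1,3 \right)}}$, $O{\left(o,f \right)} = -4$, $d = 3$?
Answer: $\frac{1089}{16} \approx 68.063$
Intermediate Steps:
$r = \frac{7}{4}$ ($r = 2 + \frac{1}{-4} = 2 - \frac{1}{4} = \frac{7}{4} \approx 1.75$)
$\left(r + \left(-1 + d\right) \left(-5\right)\right)^{2} = \left(\frac{7}{4} + \left(-1 + 3\right) \left(-5\right)\right)^{2} = \left(\frac{7}{4} + 2 \left(-5\right)\right)^{2} = \left(\frac{7}{4} - 10\right)^{2} = \left(- \frac{33}{4}\right)^{2} = \frac{1089}{16}$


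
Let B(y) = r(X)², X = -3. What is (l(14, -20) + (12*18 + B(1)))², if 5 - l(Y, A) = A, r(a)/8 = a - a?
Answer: 58081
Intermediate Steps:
r(a) = 0 (r(a) = 8*(a - a) = 8*0 = 0)
l(Y, A) = 5 - A
B(y) = 0 (B(y) = 0² = 0)
(l(14, -20) + (12*18 + B(1)))² = ((5 - 1*(-20)) + (12*18 + 0))² = ((5 + 20) + (216 + 0))² = (25 + 216)² = 241² = 58081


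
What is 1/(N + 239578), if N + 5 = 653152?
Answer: 1/892725 ≈ 1.1202e-6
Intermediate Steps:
N = 653147 (N = -5 + 653152 = 653147)
1/(N + 239578) = 1/(653147 + 239578) = 1/892725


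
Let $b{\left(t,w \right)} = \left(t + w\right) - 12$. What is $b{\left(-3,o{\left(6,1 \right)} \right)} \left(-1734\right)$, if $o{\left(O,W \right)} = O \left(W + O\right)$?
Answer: $-46818$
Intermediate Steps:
$o{\left(O,W \right)} = O \left(O + W\right)$
$b{\left(t,w \right)} = -12 + t + w$
$b{\left(-3,o{\left(6,1 \right)} \right)} \left(-1734\right) = \left(-12 - 3 + 6 \left(6 + 1\right)\right) \left(-1734\right) = \left(-12 - 3 + 6 \cdot 7\right) \left(-1734\right) = \left(-12 - 3 + 42\right) \left(-1734\right) = 27 \left(-1734\right) = -46818$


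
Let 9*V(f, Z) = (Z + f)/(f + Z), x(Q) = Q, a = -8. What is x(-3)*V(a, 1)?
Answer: -⅓ ≈ -0.33333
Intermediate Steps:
V(f, Z) = ⅑ (V(f, Z) = ((Z + f)/(f + Z))/9 = ((Z + f)/(Z + f))/9 = (⅑)*1 = ⅑)
x(-3)*V(a, 1) = -3*⅑ = -⅓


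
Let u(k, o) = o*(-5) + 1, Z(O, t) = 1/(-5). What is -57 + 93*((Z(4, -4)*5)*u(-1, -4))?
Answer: -2010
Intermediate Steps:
Z(O, t) = -⅕
u(k, o) = 1 - 5*o (u(k, o) = -5*o + 1 = 1 - 5*o)
-57 + 93*((Z(4, -4)*5)*u(-1, -4)) = -57 + 93*((-⅕*5)*(1 - 5*(-4))) = -57 + 93*(-(1 + 20)) = -57 + 93*(-1*21) = -57 + 93*(-21) = -57 - 1953 = -2010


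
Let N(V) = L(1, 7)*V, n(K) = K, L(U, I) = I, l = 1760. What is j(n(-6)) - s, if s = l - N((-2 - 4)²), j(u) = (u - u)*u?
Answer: -1508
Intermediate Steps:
j(u) = 0 (j(u) = 0*u = 0)
N(V) = 7*V
s = 1508 (s = 1760 - 7*(-2 - 4)² = 1760 - 7*(-6)² = 1760 - 7*36 = 1760 - 1*252 = 1760 - 252 = 1508)
j(n(-6)) - s = 0 - 1*1508 = 0 - 1508 = -1508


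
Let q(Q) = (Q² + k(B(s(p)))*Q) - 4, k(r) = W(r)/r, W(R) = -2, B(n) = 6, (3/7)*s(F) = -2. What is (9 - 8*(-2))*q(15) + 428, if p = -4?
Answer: 5828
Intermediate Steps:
s(F) = -14/3 (s(F) = (7/3)*(-2) = -14/3)
k(r) = -2/r
q(Q) = -4 + Q² - Q/3 (q(Q) = (Q² + (-2/6)*Q) - 4 = (Q² + (-2*⅙)*Q) - 4 = (Q² - Q/3) - 4 = -4 + Q² - Q/3)
(9 - 8*(-2))*q(15) + 428 = (9 - 8*(-2))*(-4 + 15² - ⅓*15) + 428 = (9 + 16)*(-4 + 225 - 5) + 428 = 25*216 + 428 = 5400 + 428 = 5828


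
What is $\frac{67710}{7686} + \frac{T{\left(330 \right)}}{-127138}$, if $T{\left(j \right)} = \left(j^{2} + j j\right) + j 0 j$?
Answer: $\frac{861215}{121359} \approx 7.0964$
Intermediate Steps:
$T{\left(j \right)} = 2 j^{2}$ ($T{\left(j \right)} = \left(j^{2} + j^{2}\right) + 0 j = 2 j^{2} + 0 = 2 j^{2}$)
$\frac{67710}{7686} + \frac{T{\left(330 \right)}}{-127138} = \frac{67710}{7686} + \frac{2 \cdot 330^{2}}{-127138} = 67710 \cdot \frac{1}{7686} + 2 \cdot 108900 \left(- \frac{1}{127138}\right) = \frac{185}{21} + 217800 \left(- \frac{1}{127138}\right) = \frac{185}{21} - \frac{9900}{5779} = \frac{861215}{121359}$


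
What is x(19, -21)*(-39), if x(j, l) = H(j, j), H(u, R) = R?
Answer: -741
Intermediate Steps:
x(j, l) = j
x(19, -21)*(-39) = 19*(-39) = -741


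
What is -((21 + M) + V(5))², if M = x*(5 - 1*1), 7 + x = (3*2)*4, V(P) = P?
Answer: -8836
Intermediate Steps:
x = 17 (x = -7 + (3*2)*4 = -7 + 6*4 = -7 + 24 = 17)
M = 68 (M = 17*(5 - 1*1) = 17*(5 - 1) = 17*4 = 68)
-((21 + M) + V(5))² = -((21 + 68) + 5)² = -(89 + 5)² = -1*94² = -1*8836 = -8836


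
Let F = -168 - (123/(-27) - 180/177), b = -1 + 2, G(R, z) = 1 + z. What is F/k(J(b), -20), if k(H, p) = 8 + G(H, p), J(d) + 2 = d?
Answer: 86249/5841 ≈ 14.766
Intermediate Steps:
b = 1
J(d) = -2 + d
k(H, p) = 9 + p (k(H, p) = 8 + (1 + p) = 9 + p)
F = -86249/531 (F = -168 - (123*(-1/27) - 180*1/177) = -168 - (-41/9 - 60/59) = -168 - 1*(-2959/531) = -168 + 2959/531 = -86249/531 ≈ -162.43)
F/k(J(b), -20) = -86249/(531*(9 - 20)) = -86249/531/(-11) = -86249/531*(-1/11) = 86249/5841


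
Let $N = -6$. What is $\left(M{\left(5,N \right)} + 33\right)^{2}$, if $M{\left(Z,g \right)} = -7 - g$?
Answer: $1024$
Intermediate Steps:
$\left(M{\left(5,N \right)} + 33\right)^{2} = \left(\left(-7 - -6\right) + 33\right)^{2} = \left(\left(-7 + 6\right) + 33\right)^{2} = \left(-1 + 33\right)^{2} = 32^{2} = 1024$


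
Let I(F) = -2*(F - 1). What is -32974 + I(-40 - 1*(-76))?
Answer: -33044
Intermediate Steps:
I(F) = 2 - 2*F (I(F) = -2*(-1 + F) = 2 - 2*F)
-32974 + I(-40 - 1*(-76)) = -32974 + (2 - 2*(-40 - 1*(-76))) = -32974 + (2 - 2*(-40 + 76)) = -32974 + (2 - 2*36) = -32974 + (2 - 72) = -32974 - 70 = -33044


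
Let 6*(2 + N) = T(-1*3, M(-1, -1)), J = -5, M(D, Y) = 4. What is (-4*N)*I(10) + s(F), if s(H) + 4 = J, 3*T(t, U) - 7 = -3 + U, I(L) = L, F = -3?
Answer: 479/9 ≈ 53.222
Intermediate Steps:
T(t, U) = 4/3 + U/3 (T(t, U) = 7/3 + (-3 + U)/3 = 7/3 + (-1 + U/3) = 4/3 + U/3)
s(H) = -9 (s(H) = -4 - 5 = -9)
N = -14/9 (N = -2 + (4/3 + (1/3)*4)/6 = -2 + (4/3 + 4/3)/6 = -2 + (1/6)*(8/3) = -2 + 4/9 = -14/9 ≈ -1.5556)
(-4*N)*I(10) + s(F) = -4*(-14/9)*10 - 9 = (56/9)*10 - 9 = 560/9 - 9 = 479/9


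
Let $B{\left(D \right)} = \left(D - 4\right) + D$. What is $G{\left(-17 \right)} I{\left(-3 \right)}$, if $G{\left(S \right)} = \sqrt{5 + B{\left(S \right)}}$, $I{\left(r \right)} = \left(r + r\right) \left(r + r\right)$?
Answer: $36 i \sqrt{33} \approx 206.8 i$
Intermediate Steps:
$B{\left(D \right)} = -4 + 2 D$ ($B{\left(D \right)} = \left(-4 + D\right) + D = -4 + 2 D$)
$I{\left(r \right)} = 4 r^{2}$ ($I{\left(r \right)} = 2 r 2 r = 4 r^{2}$)
$G{\left(S \right)} = \sqrt{1 + 2 S}$ ($G{\left(S \right)} = \sqrt{5 + \left(-4 + 2 S\right)} = \sqrt{1 + 2 S}$)
$G{\left(-17 \right)} I{\left(-3 \right)} = \sqrt{1 + 2 \left(-17\right)} 4 \left(-3\right)^{2} = \sqrt{1 - 34} \cdot 4 \cdot 9 = \sqrt{-33} \cdot 36 = i \sqrt{33} \cdot 36 = 36 i \sqrt{33}$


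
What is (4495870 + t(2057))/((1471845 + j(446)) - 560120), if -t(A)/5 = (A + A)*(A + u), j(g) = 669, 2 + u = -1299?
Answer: -5527525/456197 ≈ -12.117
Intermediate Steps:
u = -1301 (u = -2 - 1299 = -1301)
t(A) = -10*A*(-1301 + A) (t(A) = -5*(A + A)*(A - 1301) = -5*2*A*(-1301 + A) = -10*A*(-1301 + A))
(4495870 + t(2057))/((1471845 + j(446)) - 560120) = (4495870 + 10*2057*(1301 - 1*2057))/((1471845 + 669) - 560120) = (4495870 + 10*2057*(1301 - 2057))/(1472514 - 560120) = (4495870 + 10*2057*(-756))/912394 = (4495870 - 15550920)*(1/912394) = -11055050*1/912394 = -5527525/456197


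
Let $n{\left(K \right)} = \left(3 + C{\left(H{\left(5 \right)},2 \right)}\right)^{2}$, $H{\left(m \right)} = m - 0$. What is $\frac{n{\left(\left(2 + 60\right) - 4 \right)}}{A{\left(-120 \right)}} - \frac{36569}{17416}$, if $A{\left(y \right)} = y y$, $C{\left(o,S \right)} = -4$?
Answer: $- \frac{65822023}{31348800} \approx -2.0997$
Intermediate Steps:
$H{\left(m \right)} = m$ ($H{\left(m \right)} = m + 0 = m$)
$n{\left(K \right)} = 1$ ($n{\left(K \right)} = \left(3 - 4\right)^{2} = \left(-1\right)^{2} = 1$)
$A{\left(y \right)} = y^{2}$
$\frac{n{\left(\left(2 + 60\right) - 4 \right)}}{A{\left(-120 \right)}} - \frac{36569}{17416} = 1 \frac{1}{\left(-120\right)^{2}} - \frac{36569}{17416} = 1 \cdot \frac{1}{14400} - \frac{36569}{17416} = \frac{1}{14400} - \frac{36569}{17416} = - \frac{65822023}{31348800}$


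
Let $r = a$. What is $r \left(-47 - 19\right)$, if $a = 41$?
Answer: $-2706$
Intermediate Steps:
$r = 41$
$r \left(-47 - 19\right) = 41 \left(-47 - 19\right) = 41 \left(-66\right) = -2706$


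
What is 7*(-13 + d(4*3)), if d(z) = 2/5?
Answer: -441/5 ≈ -88.200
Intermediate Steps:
d(z) = ⅖ (d(z) = 2*(⅕) = ⅖)
7*(-13 + d(4*3)) = 7*(-13 + ⅖) = 7*(-63/5) = -441/5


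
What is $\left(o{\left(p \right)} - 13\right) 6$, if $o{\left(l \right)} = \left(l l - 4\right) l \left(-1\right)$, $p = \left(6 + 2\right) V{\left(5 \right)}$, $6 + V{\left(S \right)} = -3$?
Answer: $2237682$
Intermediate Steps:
$V{\left(S \right)} = -9$ ($V{\left(S \right)} = -6 - 3 = -9$)
$p = -72$ ($p = \left(6 + 2\right) \left(-9\right) = 8 \left(-9\right) = -72$)
$o{\left(l \right)} = - l \left(-4 + l^{2}\right)$ ($o{\left(l \right)} = \left(l^{2} - 4\right) l \left(-1\right) = \left(-4 + l^{2}\right) l \left(-1\right) = l \left(-4 + l^{2}\right) \left(-1\right) = - l \left(-4 + l^{2}\right)$)
$\left(o{\left(p \right)} - 13\right) 6 = \left(- 72 \left(4 - \left(-72\right)^{2}\right) - 13\right) 6 = \left(- 72 \left(4 - 5184\right) - 13\right) 6 = \left(\left(-72\right) \left(-5180\right) - 13\right) 6 = \left(372960 - 13\right) 6 = 372947 \cdot 6 = 2237682$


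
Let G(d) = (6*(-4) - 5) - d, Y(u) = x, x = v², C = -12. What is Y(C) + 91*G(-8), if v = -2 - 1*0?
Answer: -1907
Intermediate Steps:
v = -2 (v = -2 + 0 = -2)
x = 4 (x = (-2)² = 4)
Y(u) = 4
G(d) = -29 - d (G(d) = (-24 - 5) - d = -29 - d)
Y(C) + 91*G(-8) = 4 + 91*(-29 - 1*(-8)) = 4 + 91*(-29 + 8) = 4 + 91*(-21) = 4 - 1911 = -1907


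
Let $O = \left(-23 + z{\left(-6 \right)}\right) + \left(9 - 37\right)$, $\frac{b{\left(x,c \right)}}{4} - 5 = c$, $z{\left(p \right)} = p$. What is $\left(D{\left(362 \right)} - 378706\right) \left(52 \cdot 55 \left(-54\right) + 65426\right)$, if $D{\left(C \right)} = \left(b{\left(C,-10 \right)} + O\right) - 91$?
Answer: $33725090236$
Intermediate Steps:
$b{\left(x,c \right)} = 20 + 4 c$
$O = -57$ ($O = \left(-23 - 6\right) + \left(9 - 37\right) = -29 + \left(9 - 37\right) = -29 - 28 = -57$)
$D{\left(C \right)} = -168$ ($D{\left(C \right)} = \left(\left(20 + 4 \left(-10\right)\right) - 57\right) - 91 = \left(\left(20 - 40\right) - 57\right) - 91 = \left(-20 - 57\right) - 91 = -77 - 91 = -168$)
$\left(D{\left(362 \right)} - 378706\right) \left(52 \cdot 55 \left(-54\right) + 65426\right) = \left(-168 - 378706\right) \left(52 \cdot 55 \left(-54\right) + 65426\right) = - 378874 \left(2860 \left(-54\right) + 65426\right) = - 378874 \left(-154440 + 65426\right) = \left(-378874\right) \left(-89014\right) = 33725090236$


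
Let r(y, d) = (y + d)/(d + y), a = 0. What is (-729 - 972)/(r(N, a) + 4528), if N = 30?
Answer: -243/647 ≈ -0.37558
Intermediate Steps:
r(y, d) = 1 (r(y, d) = (d + y)/(d + y) = 1)
(-729 - 972)/(r(N, a) + 4528) = (-729 - 972)/(1 + 4528) = -1701/4529 = -1701*1/4529 = -243/647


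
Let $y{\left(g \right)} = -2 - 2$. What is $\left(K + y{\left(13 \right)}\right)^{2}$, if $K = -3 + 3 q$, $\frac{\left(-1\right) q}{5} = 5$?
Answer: $6724$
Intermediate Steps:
$y{\left(g \right)} = -4$ ($y{\left(g \right)} = -2 - 2 = -4$)
$q = -25$ ($q = \left(-5\right) 5 = -25$)
$K = -78$ ($K = -3 + 3 \left(-25\right) = -3 - 75 = -78$)
$\left(K + y{\left(13 \right)}\right)^{2} = \left(-78 - 4\right)^{2} = \left(-82\right)^{2} = 6724$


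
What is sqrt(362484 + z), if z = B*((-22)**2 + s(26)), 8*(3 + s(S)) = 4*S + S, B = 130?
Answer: 3*sqrt(189834)/2 ≈ 653.55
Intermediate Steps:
s(S) = -3 + 5*S/8 (s(S) = -3 + (4*S + S)/8 = -3 + (5*S)/8 = -3 + 5*S/8)
z = 129285/2 (z = 130*((-22)**2 + (-3 + (5/8)*26)) = 130*(484 + (-3 + 65/4)) = 130*(484 + 53/4) = 130*(1989/4) = 129285/2 ≈ 64643.)
sqrt(362484 + z) = sqrt(362484 + 129285/2) = sqrt(854253/2) = 3*sqrt(189834)/2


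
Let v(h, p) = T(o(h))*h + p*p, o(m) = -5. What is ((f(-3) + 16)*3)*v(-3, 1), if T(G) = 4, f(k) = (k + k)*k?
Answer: -1122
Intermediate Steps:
f(k) = 2*k**2 (f(k) = (2*k)*k = 2*k**2)
v(h, p) = p**2 + 4*h (v(h, p) = 4*h + p*p = 4*h + p**2 = p**2 + 4*h)
((f(-3) + 16)*3)*v(-3, 1) = ((2*(-3)**2 + 16)*3)*(1**2 + 4*(-3)) = ((2*9 + 16)*3)*(1 - 12) = ((18 + 16)*3)*(-11) = (34*3)*(-11) = 102*(-11) = -1122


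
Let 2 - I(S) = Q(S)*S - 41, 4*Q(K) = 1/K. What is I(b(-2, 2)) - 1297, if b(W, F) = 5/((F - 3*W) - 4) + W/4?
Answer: -5017/4 ≈ -1254.3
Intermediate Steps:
Q(K) = 1/(4*K)
b(W, F) = 5/(-4 + F - 3*W) + W/4 (b(W, F) = 5/(-4 + F - 3*W) + W*(¼) = 5/(-4 + F - 3*W) + W/4)
I(S) = 171/4 (I(S) = 2 - ((1/(4*S))*S - 41) = 2 - (¼ - 41) = 2 - 1*(-163/4) = 2 + 163/4 = 171/4)
I(b(-2, 2)) - 1297 = 171/4 - 1297 = -5017/4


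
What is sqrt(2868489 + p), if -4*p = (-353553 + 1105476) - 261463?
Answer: sqrt(2745874) ≈ 1657.1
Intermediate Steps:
p = -122615 (p = -((-353553 + 1105476) - 261463)/4 = -(751923 - 261463)/4 = -1/4*490460 = -122615)
sqrt(2868489 + p) = sqrt(2868489 - 122615) = sqrt(2745874)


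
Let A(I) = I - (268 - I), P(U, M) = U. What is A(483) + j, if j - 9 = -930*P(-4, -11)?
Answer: 4427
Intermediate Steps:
A(I) = -268 + 2*I (A(I) = I + (-268 + I) = -268 + 2*I)
j = 3729 (j = 9 - 930*(-4) = 9 + 3720 = 3729)
A(483) + j = (-268 + 2*483) + 3729 = (-268 + 966) + 3729 = 698 + 3729 = 4427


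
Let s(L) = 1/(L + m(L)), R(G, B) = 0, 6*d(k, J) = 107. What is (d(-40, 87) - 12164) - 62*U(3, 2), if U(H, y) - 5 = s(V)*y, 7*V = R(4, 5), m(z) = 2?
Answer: -75109/6 ≈ -12518.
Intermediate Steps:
d(k, J) = 107/6 (d(k, J) = (⅙)*107 = 107/6)
V = 0 (V = (⅐)*0 = 0)
s(L) = 1/(2 + L) (s(L) = 1/(L + 2) = 1/(2 + L))
U(H, y) = 5 + y/2 (U(H, y) = 5 + y/(2 + 0) = 5 + y/2)
(d(-40, 87) - 12164) - 62*U(3, 2) = (107/6 - 12164) - 62*(5 + (½)*2) = -72877/6 - 62*(5 + 1) = -72877/6 - 62*6 = -72877/6 - 372 = -75109/6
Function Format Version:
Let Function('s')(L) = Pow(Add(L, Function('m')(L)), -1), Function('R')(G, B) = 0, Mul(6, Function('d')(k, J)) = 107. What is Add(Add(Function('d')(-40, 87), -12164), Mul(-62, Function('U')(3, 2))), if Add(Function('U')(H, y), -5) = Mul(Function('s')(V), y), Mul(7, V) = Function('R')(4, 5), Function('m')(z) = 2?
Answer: Rational(-75109, 6) ≈ -12518.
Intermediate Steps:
Function('d')(k, J) = Rational(107, 6) (Function('d')(k, J) = Mul(Rational(1, 6), 107) = Rational(107, 6))
V = 0 (V = Mul(Rational(1, 7), 0) = 0)
Function('s')(L) = Pow(Add(2, L), -1) (Function('s')(L) = Pow(Add(L, 2), -1) = Pow(Add(2, L), -1))
Function('U')(H, y) = Add(5, Mul(Rational(1, 2), y)) (Function('U')(H, y) = Add(5, Mul(Pow(Add(2, 0), -1), y)) = Add(5, Mul(Pow(2, -1), y)) = Add(5, Mul(Rational(1, 2), y)))
Add(Add(Function('d')(-40, 87), -12164), Mul(-62, Function('U')(3, 2))) = Add(Add(Rational(107, 6), -12164), Mul(-62, Add(5, Mul(Rational(1, 2), 2)))) = Add(Rational(-72877, 6), Mul(-62, Add(5, 1))) = Add(Rational(-72877, 6), Mul(-62, 6)) = Add(Rational(-72877, 6), -372) = Rational(-75109, 6)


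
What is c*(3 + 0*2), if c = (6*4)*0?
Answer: 0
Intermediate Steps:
c = 0 (c = 24*0 = 0)
c*(3 + 0*2) = 0*(3 + 0*2) = 0*(3 + 0) = 0*3 = 0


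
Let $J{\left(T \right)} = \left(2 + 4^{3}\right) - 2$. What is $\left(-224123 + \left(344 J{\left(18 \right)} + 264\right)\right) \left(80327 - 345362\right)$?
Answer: $53495459505$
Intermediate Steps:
$J{\left(T \right)} = 64$ ($J{\left(T \right)} = \left(2 + 64\right) - 2 = 66 - 2 = 64$)
$\left(-224123 + \left(344 J{\left(18 \right)} + 264\right)\right) \left(80327 - 345362\right) = \left(-224123 + \left(344 \cdot 64 + 264\right)\right) \left(80327 - 345362\right) = \left(-224123 + \left(22016 + 264\right)\right) \left(-265035\right) = \left(-224123 + 22280\right) \left(-265035\right) = \left(-201843\right) \left(-265035\right) = 53495459505$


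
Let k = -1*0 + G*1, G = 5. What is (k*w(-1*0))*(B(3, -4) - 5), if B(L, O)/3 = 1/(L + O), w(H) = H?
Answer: 0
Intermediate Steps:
B(L, O) = 3/(L + O)
k = 5 (k = -1*0 + 5*1 = 0 + 5 = 5)
(k*w(-1*0))*(B(3, -4) - 5) = (5*(-1*0))*(3/(3 - 4) - 5) = (5*0)*(3/(-1) - 5) = 0*(3*(-1) - 5) = 0*(-3 - 5) = 0*(-8) = 0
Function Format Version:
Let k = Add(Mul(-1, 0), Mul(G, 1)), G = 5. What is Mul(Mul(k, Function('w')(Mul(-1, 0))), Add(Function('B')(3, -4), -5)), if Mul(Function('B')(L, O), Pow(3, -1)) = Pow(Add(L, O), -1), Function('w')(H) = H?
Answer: 0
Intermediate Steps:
Function('B')(L, O) = Mul(3, Pow(Add(L, O), -1))
k = 5 (k = Add(Mul(-1, 0), Mul(5, 1)) = Add(0, 5) = 5)
Mul(Mul(k, Function('w')(Mul(-1, 0))), Add(Function('B')(3, -4), -5)) = Mul(Mul(5, Mul(-1, 0)), Add(Mul(3, Pow(Add(3, -4), -1)), -5)) = Mul(Mul(5, 0), Add(Mul(3, Pow(-1, -1)), -5)) = Mul(0, Add(Mul(3, -1), -5)) = Mul(0, Add(-3, -5)) = Mul(0, -8) = 0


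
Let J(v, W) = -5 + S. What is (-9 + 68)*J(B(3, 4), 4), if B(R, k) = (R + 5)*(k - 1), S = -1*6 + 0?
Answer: -649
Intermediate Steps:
S = -6 (S = -6 + 0 = -6)
B(R, k) = (-1 + k)*(5 + R) (B(R, k) = (5 + R)*(-1 + k) = (-1 + k)*(5 + R))
J(v, W) = -11 (J(v, W) = -5 - 6 = -11)
(-9 + 68)*J(B(3, 4), 4) = (-9 + 68)*(-11) = 59*(-11) = -649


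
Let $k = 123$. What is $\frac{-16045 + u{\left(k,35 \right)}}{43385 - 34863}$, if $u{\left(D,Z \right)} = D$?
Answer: $- \frac{7961}{4261} \approx -1.8683$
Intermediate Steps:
$\frac{-16045 + u{\left(k,35 \right)}}{43385 - 34863} = \frac{-16045 + 123}{43385 - 34863} = - \frac{15922}{8522} = \left(-15922\right) \frac{1}{8522} = - \frac{7961}{4261}$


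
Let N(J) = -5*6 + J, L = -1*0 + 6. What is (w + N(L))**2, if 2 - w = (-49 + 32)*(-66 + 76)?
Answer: 21904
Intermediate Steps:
L = 6 (L = 0 + 6 = 6)
w = 172 (w = 2 - (-49 + 32)*(-66 + 76) = 2 - (-17)*10 = 2 - 1*(-170) = 2 + 170 = 172)
N(J) = -30 + J
(w + N(L))**2 = (172 + (-30 + 6))**2 = (172 - 24)**2 = 148**2 = 21904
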